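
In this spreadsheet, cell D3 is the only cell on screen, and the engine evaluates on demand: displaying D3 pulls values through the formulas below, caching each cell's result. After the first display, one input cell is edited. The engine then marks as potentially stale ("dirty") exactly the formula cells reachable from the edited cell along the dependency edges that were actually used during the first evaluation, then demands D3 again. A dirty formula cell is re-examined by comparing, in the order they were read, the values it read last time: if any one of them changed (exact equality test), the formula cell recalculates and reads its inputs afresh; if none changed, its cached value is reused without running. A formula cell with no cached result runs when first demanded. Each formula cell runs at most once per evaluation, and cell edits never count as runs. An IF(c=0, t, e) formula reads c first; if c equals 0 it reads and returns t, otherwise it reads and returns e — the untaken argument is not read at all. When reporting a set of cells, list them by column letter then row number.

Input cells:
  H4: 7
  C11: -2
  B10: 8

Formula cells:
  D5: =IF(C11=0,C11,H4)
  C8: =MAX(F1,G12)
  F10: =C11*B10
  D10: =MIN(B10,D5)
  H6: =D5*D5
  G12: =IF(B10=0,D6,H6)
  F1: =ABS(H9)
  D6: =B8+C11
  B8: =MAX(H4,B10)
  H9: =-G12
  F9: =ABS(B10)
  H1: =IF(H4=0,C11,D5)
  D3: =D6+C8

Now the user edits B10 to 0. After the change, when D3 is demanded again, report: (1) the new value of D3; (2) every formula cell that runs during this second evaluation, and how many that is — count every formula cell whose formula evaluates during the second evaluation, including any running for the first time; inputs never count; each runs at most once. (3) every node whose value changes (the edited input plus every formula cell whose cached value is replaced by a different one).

D3 now evaluates to 10.
Run set: B8, C8, D3, D6, F1, G12, H9 (7 run).
Changed values: B8, B10, C8, D3, D6, F1, G12, H9.

Initial pass — values computed on the first demand:
  B8 = MAX(7, 8) = 8
  D5 = IF(C11=0: C11=-2 -> else branch H4) = 7
  D6 = 8 + -2 = 6
  H6 = 7 * 7 = 49
  G12 = IF(B10=0: B10=8 -> else branch H6) = 49
  H9 = -(49) = -49
  F1 = ABS(-49) = 49
  C8 = MAX(49, 49) = 49
  D3 = 6 + 49 = 55

Second demand — change propagation:
  B8: re-runs because B10 8->0; new result 7.
  D6: re-runs because B8 8->7; new result 5.
  G12: re-runs because B10 8->0; new result 5.
  H9: re-runs because G12 49->5; new result -5.
  F1: re-runs because H9 -49->-5; new result 5.
  C8: re-runs because F1 49->5; G12 49->5; new result 5.
  D3: re-runs because D6 6->5; C8 49->5; new result 10.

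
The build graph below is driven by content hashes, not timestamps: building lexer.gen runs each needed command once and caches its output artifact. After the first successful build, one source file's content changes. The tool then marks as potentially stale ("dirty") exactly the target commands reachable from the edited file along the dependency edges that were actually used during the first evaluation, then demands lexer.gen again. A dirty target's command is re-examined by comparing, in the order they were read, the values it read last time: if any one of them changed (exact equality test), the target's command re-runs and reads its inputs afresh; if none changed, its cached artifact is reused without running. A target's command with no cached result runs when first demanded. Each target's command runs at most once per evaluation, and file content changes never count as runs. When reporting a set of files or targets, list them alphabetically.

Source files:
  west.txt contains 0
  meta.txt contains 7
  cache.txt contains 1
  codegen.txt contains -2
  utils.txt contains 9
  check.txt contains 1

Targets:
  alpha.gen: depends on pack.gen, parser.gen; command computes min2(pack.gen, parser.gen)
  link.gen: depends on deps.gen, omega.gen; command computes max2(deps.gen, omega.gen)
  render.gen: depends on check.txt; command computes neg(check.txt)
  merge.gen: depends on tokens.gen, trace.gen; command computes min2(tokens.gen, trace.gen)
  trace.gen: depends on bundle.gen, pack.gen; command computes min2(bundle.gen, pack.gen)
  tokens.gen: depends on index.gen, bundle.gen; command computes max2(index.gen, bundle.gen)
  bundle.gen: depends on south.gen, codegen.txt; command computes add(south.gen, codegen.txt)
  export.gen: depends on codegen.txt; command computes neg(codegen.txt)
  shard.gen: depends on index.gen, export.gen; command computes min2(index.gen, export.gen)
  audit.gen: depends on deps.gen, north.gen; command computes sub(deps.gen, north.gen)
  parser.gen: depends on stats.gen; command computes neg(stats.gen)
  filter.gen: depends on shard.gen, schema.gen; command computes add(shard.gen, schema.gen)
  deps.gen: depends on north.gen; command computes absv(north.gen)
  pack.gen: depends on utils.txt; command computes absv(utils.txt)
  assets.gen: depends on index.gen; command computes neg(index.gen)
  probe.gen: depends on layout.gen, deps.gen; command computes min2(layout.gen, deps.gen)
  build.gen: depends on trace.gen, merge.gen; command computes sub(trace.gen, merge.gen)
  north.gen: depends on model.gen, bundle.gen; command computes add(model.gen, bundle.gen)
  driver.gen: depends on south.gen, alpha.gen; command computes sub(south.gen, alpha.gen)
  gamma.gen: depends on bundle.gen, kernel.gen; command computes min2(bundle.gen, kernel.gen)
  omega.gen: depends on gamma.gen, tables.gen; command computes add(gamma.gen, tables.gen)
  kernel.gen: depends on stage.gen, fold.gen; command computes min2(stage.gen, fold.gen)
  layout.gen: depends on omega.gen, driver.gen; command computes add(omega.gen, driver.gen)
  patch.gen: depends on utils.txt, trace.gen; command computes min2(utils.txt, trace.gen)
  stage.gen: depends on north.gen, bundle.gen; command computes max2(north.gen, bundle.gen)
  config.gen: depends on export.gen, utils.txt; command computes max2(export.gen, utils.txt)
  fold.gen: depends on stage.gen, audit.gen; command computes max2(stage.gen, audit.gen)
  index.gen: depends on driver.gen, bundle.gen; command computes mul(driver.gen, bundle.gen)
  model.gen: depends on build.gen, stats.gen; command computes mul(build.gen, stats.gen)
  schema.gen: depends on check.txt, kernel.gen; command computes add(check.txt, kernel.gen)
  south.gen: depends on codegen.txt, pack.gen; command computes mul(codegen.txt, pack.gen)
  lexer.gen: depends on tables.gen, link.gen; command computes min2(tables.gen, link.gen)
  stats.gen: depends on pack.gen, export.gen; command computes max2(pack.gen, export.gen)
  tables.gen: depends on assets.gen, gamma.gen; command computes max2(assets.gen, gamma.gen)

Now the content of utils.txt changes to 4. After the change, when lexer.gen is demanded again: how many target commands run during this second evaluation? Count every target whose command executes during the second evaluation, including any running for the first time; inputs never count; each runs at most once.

Run set: alpha.gen, assets.gen, audit.gen, build.gen, bundle.gen, deps.gen, driver.gen, fold.gen, gamma.gen, index.gen, kernel.gen, lexer.gen, link.gen, merge.gen, model.gen, north.gen, omega.gen, pack.gen, parser.gen, south.gen, stage.gen, stats.gen, tables.gen, tokens.gen, trace.gen (25 run).

Initial pass — values computed on the first demand:
  export.gen = neg(-2) = 2
  pack.gen = absv(9) = 9
  south.gen = mul(-2, 9) = -18
  bundle.gen = add(-18, -2) = -20
  stats.gen = max2(9, 2) = 9
  parser.gen = neg(9) = -9
  alpha.gen = min2(9, -9) = -9
  driver.gen = sub(-18, -9) = -9
  index.gen = mul(-9, -20) = 180
  assets.gen = neg(180) = -180
  tokens.gen = max2(180, -20) = 180
  trace.gen = min2(-20, 9) = -20
  merge.gen = min2(180, -20) = -20
  build.gen = sub(-20, -20) = 0
  model.gen = mul(0, 9) = 0
  north.gen = add(0, -20) = -20
  deps.gen = absv(-20) = 20
  audit.gen = sub(20, -20) = 40
  stage.gen = max2(-20, -20) = -20
  fold.gen = max2(-20, 40) = 40
  kernel.gen = min2(-20, 40) = -20
  gamma.gen = min2(-20, -20) = -20
  tables.gen = max2(-180, -20) = -20
  omega.gen = add(-20, -20) = -40
  link.gen = max2(20, -40) = 20
  lexer.gen = min2(-20, 20) = -20

Second demand — change propagation:
  pack.gen: re-runs because utils.txt 9->4; new result 4.
  south.gen: re-runs because pack.gen 9->4; new result -8.
  bundle.gen: re-runs because south.gen -18->-8; new result -10.
  stats.gen: re-runs because pack.gen 9->4; new result 4.
  parser.gen: re-runs because stats.gen 9->4; new result -4.
  alpha.gen: re-runs because pack.gen 9->4; parser.gen -9->-4; new result -4.
  driver.gen: re-runs because south.gen -18->-8; alpha.gen -9->-4; new result -4.
  index.gen: re-runs because driver.gen -9->-4; bundle.gen -20->-10; new result 40.
  assets.gen: re-runs because index.gen 180->40; new result -40.
  tokens.gen: re-runs because index.gen 180->40; bundle.gen -20->-10; new result 40.
  trace.gen: re-runs because bundle.gen -20->-10; pack.gen 9->4; new result -10.
  merge.gen: re-runs because tokens.gen 180->40; trace.gen -20->-10; new result -10.
  build.gen: re-runs because trace.gen -20->-10; merge.gen -20->-10; new result 0 (unchanged).
  model.gen: re-runs because stats.gen 9->4; new result 0 (unchanged).
  north.gen: re-runs because bundle.gen -20->-10; new result -10.
  deps.gen: re-runs because north.gen -20->-10; new result 10.
  audit.gen: re-runs because deps.gen 20->10; north.gen -20->-10; new result 20.
  stage.gen: re-runs because north.gen -20->-10; bundle.gen -20->-10; new result -10.
  fold.gen: re-runs because stage.gen -20->-10; audit.gen 40->20; new result 20.
  kernel.gen: re-runs because stage.gen -20->-10; fold.gen 40->20; new result -10.
  gamma.gen: re-runs because bundle.gen -20->-10; kernel.gen -20->-10; new result -10.
  tables.gen: re-runs because assets.gen -180->-40; gamma.gen -20->-10; new result -10.
  omega.gen: re-runs because gamma.gen -20->-10; tables.gen -20->-10; new result -20.
  link.gen: re-runs because deps.gen 20->10; omega.gen -40->-20; new result 10.
  lexer.gen: re-runs because tables.gen -20->-10; link.gen 20->10; new result -10.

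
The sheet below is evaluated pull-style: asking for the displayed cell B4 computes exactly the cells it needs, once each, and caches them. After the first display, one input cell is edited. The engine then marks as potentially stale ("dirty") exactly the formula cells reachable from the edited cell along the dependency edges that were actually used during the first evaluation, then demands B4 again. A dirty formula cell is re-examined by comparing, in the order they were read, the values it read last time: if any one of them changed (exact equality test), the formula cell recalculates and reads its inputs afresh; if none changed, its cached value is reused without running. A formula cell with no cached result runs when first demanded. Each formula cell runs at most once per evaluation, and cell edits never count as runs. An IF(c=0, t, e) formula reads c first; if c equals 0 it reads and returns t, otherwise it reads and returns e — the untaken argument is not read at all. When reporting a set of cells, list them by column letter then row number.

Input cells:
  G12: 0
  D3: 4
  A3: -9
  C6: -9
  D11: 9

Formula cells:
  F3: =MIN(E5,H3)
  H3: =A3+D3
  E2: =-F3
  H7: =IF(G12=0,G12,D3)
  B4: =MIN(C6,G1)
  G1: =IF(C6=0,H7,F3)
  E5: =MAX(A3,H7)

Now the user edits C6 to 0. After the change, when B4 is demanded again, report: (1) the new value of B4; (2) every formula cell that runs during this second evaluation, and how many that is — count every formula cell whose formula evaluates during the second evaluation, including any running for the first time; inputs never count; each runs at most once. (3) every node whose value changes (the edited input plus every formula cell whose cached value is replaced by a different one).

First demand of the output computes:
  H3 = -9 + 4 = -5
  H7 = IF(G12=0: G12=0 -> then branch G12) = 0
  E5 = MAX(-9, 0) = 0
  F3 = MIN(0, -5) = -5
  G1 = IF(C6=0: C6=-9 -> else branch F3) = -5
  B4 = MIN(-9, -5) = -9

After the edit, cleaning proceeds:
  G1: a read changed (C6 -9->0) — executes, giving 0.
  B4: a read changed (C6 -9->0; G1 -5->0) — executes, giving 0.

Demanding B4 again yields 0.
2 formula cells run: B4, G1.
The nodes whose values change: B4, C6, G1.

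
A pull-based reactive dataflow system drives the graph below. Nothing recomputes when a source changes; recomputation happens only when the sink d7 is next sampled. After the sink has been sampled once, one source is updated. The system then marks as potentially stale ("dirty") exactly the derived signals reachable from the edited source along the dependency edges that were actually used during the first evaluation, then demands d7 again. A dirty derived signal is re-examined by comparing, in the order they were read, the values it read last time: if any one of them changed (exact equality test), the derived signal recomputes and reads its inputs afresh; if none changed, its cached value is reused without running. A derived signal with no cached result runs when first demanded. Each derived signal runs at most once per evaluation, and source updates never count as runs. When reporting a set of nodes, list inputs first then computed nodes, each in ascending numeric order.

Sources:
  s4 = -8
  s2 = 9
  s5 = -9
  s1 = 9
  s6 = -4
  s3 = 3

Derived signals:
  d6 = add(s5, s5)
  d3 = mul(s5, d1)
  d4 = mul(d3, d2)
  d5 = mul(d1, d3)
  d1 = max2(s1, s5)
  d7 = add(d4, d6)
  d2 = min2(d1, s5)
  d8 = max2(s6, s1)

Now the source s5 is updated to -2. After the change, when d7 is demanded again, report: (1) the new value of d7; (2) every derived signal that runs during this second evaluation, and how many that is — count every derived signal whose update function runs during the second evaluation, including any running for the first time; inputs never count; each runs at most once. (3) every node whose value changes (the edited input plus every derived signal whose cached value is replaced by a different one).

New value of d7: 32.
Derived signals that run: d1, d2, d3, d4, d6, d7 — 6 in total.
Values that change: s5, d2, d3, d4, d6, d7.

First evaluation (everything demanded from the output):
  d1 = max2(9, -9) = 9
  d2 = min2(9, -9) = -9
  d3 = mul(-9, 9) = -81
  d4 = mul(-81, -9) = 729
  d6 = add(-9, -9) = -18
  d7 = add(729, -18) = 711

Propagation after the edit:
  d1: runs — s5 -9->-2; result 9 (same value as before).
  d2: runs — s5 -9->-2; result -2.
  d3: runs — s5 -9->-2; result -18.
  d4: runs — d3 -81->-18; d2 -9->-2; result 36.
  d6: runs — s5 -9->-2; s5 -9->-2; result -4.
  d7: runs — d4 729->36; d6 -18->-4; result 32.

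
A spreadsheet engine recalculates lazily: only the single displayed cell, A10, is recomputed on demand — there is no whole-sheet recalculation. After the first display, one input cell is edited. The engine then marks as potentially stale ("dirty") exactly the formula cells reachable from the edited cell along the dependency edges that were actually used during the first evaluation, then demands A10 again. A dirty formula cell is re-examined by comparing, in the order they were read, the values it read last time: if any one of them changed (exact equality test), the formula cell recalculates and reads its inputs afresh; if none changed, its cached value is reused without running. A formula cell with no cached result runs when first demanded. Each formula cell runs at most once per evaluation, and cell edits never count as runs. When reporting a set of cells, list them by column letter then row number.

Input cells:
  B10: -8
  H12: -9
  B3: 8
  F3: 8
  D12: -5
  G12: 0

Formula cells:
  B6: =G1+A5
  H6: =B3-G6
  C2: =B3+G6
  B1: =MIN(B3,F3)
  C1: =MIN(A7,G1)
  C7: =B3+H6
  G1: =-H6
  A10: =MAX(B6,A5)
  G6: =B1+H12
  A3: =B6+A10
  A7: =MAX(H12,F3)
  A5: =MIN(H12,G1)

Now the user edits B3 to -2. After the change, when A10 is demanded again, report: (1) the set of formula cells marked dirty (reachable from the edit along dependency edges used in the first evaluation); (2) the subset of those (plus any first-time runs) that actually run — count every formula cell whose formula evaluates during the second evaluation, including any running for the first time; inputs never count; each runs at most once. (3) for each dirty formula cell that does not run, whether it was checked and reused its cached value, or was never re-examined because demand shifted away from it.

First evaluation (everything demanded from the output):
  B1 = MIN(8, 8) = 8
  G6 = 8 + -9 = -1
  H6 = 8 - -1 = 9
  G1 = -(9) = -9
  A5 = MIN(-9, -9) = -9
  B6 = -9 + -9 = -18
  A10 = MAX(-18, -9) = -9

Propagation after the edit:
  B1: runs — B3 8->-2; result -2.
  G6: runs — B1 8->-2; result -11.
  H6: runs — B3 8->-2; G6 -1->-11; result 9 (same value as before).
  G1: checked — values it read are unchanged (H6 unchanged); reused cached -9 without running.
  A5: checked — values it read are unchanged (H12 unchanged, G1 unchanged); reused cached -9 without running.
  B6: checked — values it read are unchanged (G1 unchanged, A5 unchanged); reused cached -18 without running.
  A10: checked — values it read are unchanged (B6 unchanged, A5 unchanged); reused cached -9 without running.

Key observation: the change is absorbed at H6 — it re-runs but produces the same value, and the output's value is unchanged.

Marked dirty: A5, A10, B1, B6, G1, G6, H6.
Formula cells that run: B1, G6, H6 — 3 in total.
Checked but reused from cache: A5, A10, B6, G1.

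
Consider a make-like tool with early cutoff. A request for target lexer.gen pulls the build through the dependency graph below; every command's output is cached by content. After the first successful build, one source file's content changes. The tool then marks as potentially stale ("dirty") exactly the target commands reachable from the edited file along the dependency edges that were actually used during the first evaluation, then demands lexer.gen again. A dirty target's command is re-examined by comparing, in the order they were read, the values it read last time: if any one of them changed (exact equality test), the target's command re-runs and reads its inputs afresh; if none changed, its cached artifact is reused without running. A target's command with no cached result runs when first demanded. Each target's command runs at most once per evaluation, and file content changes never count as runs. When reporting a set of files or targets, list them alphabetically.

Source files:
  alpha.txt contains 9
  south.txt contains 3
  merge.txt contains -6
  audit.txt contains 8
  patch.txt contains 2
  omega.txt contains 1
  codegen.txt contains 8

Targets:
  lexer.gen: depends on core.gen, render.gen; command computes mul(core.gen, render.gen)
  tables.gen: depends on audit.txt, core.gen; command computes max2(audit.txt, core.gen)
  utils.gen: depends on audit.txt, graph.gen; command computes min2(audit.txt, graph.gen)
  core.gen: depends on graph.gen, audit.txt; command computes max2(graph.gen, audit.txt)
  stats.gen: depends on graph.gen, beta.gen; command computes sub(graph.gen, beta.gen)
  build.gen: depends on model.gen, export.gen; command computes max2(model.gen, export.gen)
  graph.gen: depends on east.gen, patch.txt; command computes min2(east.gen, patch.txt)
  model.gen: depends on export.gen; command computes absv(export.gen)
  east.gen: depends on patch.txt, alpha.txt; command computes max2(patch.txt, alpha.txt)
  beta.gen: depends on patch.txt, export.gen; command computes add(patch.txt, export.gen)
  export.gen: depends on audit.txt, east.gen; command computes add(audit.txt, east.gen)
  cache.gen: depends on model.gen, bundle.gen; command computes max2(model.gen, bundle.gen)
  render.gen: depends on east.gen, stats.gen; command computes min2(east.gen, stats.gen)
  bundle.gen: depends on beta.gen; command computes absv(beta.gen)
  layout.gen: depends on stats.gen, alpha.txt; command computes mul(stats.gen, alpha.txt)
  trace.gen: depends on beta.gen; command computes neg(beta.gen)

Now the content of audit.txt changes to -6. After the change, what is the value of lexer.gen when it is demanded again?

First demand of the output computes:
  east.gen = max2(2, 9) = 9
  export.gen = add(8, 9) = 17
  beta.gen = add(2, 17) = 19
  graph.gen = min2(9, 2) = 2
  core.gen = max2(2, 8) = 8
  stats.gen = sub(2, 19) = -17
  render.gen = min2(9, -17) = -17
  lexer.gen = mul(8, -17) = -136

After the edit, cleaning proceeds:
  core.gen: a read changed (audit.txt 8->-6) — executes, giving 2.
  export.gen: a read changed (audit.txt 8->-6) — executes, giving 3.
  beta.gen: a read changed (export.gen 17->3) — executes, giving 5.
  stats.gen: a read changed (beta.gen 19->5) — executes, giving -3.
  render.gen: a read changed (stats.gen -17->-3) — executes, giving -3.
  lexer.gen: a read changed (core.gen 8->2; render.gen -17->-3) — executes, giving -6.

Demanding lexer.gen again yields -6.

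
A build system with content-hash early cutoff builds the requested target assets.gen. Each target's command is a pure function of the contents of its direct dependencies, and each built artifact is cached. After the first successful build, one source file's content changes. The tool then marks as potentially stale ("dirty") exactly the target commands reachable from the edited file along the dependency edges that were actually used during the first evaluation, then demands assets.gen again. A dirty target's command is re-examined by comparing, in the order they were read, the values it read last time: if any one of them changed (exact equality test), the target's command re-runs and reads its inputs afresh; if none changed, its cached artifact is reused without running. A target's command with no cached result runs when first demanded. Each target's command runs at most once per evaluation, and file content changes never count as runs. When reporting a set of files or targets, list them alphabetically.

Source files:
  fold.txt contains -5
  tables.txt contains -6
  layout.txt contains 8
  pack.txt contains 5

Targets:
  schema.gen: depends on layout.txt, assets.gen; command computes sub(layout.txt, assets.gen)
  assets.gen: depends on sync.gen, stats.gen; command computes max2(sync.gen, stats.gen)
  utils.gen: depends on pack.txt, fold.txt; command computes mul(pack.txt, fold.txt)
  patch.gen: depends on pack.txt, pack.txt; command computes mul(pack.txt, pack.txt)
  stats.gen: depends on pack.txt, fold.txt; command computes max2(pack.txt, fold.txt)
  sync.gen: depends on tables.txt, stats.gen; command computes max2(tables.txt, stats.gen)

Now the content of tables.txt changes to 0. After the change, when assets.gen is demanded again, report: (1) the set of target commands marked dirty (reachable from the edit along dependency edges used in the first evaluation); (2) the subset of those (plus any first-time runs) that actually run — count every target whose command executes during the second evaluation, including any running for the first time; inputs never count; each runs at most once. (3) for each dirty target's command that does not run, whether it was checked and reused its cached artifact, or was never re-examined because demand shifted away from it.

Marked dirty: assets.gen, sync.gen.
Target commands that run: sync.gen — 1 in total.
Checked but reused from cache: assets.gen.
Key observation: the change is absorbed at sync.gen — it re-runs but produces the same value, and the output's value is unchanged.

First evaluation (everything demanded from the output):
  stats.gen = max2(5, -5) = 5
  sync.gen = max2(-6, 5) = 5
  assets.gen = max2(5, 5) = 5

Propagation after the edit:
  sync.gen: runs — tables.txt -6->0; result 5 (same value as before).
  assets.gen: checked — values it read are unchanged (sync.gen unchanged, stats.gen unchanged); reused cached 5 without running.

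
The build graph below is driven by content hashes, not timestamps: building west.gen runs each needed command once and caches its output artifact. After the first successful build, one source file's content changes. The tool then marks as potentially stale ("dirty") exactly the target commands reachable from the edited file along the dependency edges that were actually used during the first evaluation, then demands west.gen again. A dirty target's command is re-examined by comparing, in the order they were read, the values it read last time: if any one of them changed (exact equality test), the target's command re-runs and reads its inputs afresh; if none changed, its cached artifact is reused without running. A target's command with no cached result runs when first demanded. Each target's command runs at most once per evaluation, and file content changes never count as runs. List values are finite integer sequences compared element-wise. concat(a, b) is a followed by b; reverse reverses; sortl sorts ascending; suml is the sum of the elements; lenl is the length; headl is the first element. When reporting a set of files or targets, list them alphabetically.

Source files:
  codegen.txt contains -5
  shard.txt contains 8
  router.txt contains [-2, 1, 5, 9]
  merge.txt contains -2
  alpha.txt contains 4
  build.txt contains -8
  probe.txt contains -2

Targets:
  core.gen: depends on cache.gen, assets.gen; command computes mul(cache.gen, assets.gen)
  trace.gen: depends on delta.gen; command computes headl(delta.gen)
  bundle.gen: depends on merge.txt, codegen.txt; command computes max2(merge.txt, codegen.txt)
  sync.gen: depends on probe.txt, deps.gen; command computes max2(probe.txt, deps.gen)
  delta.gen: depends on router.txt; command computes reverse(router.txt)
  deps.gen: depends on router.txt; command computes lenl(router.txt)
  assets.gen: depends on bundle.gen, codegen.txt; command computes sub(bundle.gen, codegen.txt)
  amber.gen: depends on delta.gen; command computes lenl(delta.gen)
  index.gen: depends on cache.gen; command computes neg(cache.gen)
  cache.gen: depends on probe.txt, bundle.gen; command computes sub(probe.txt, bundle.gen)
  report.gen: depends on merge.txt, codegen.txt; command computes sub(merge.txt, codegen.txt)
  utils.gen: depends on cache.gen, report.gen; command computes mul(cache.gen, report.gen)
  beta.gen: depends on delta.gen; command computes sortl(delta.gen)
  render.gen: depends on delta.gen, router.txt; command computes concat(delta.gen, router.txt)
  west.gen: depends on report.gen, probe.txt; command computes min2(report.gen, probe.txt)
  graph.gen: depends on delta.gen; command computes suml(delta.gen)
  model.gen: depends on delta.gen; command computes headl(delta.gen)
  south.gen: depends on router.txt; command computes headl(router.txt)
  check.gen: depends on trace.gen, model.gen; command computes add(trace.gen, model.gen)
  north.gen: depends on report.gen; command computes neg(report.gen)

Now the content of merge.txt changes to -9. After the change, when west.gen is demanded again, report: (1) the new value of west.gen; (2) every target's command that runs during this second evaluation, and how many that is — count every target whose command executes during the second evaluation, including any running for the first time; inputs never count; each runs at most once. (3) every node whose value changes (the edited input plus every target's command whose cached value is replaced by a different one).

Initial pass — values computed on the first demand:
  report.gen = sub(-2, -5) = 3
  west.gen = min2(3, -2) = -2

Second demand — change propagation:
  report.gen: re-runs because merge.txt -2->-9; new result -4.
  west.gen: re-runs because report.gen 3->-4; new result -4.

west.gen now evaluates to -4.
Run set: report.gen, west.gen (2 run).
Changed values: merge.txt, report.gen, west.gen.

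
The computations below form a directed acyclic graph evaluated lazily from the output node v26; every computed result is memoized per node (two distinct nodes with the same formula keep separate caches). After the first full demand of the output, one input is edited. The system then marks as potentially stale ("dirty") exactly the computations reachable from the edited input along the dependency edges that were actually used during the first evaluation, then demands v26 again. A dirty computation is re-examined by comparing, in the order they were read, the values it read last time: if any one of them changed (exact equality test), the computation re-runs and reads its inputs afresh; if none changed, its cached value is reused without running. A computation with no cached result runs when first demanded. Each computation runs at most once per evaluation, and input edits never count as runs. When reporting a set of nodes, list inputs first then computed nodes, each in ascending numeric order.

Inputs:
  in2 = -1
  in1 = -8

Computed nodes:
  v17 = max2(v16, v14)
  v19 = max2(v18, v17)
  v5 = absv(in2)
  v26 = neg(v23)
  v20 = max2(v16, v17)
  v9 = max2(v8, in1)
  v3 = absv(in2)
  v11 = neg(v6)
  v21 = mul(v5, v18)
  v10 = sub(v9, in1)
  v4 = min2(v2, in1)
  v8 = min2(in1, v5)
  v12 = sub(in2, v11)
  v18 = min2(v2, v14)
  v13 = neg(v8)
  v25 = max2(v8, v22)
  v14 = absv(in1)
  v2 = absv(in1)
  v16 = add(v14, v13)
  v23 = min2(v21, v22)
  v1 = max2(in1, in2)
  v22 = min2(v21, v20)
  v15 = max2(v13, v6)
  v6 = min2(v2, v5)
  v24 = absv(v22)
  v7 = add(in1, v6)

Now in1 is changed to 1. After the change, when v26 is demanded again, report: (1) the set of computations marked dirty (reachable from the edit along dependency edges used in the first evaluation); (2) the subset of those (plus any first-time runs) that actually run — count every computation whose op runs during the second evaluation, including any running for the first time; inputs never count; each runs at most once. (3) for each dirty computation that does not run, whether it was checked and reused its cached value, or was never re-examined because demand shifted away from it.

First demand of the output computes:
  v2 = absv(-8) = 8
  v5 = absv(-1) = 1
  v8 = min2(-8, 1) = -8
  v13 = neg(-8) = 8
  v14 = absv(-8) = 8
  v16 = add(8, 8) = 16
  v17 = max2(16, 8) = 16
  v18 = min2(8, 8) = 8
  v20 = max2(16, 16) = 16
  v21 = mul(1, 8) = 8
  v22 = min2(8, 16) = 8
  v23 = min2(8, 8) = 8
  v26 = neg(8) = -8

After the edit, cleaning proceeds:
  v2: a read changed (in1 -8->1) — executes, giving 1.
  v8: a read changed (in1 -8->1) — executes, giving 1.
  v13: a read changed (v8 -8->1) — executes, giving -1.
  v14: a read changed (in1 -8->1) — executes, giving 1.
  v16: a read changed (v14 8->1; v13 8->-1) — executes, giving 0.
  v17: a read changed (v16 16->0; v14 8->1) — executes, giving 1.
  v18: a read changed (v2 8->1; v14 8->1) — executes, giving 1.
  v20: a read changed (v16 16->0; v17 16->1) — executes, giving 1.
  v21: a read changed (v18 8->1) — executes, giving 1.
  v22: a read changed (v21 8->1; v20 16->1) — executes, giving 1.
  v23: a read changed (v21 8->1; v22 8->1) — executes, giving 1.
  v26: a read changed (v23 8->1) — executes, giving -1.

The edit dirties: v2, v8, v13, v14, v16, v17, v18, v20, v21, v22, v23, v26.
12 computations run: v2, v8, v13, v14, v16, v17, v18, v20, v21, v22, v23, v26.
No dirty computation escaped a run.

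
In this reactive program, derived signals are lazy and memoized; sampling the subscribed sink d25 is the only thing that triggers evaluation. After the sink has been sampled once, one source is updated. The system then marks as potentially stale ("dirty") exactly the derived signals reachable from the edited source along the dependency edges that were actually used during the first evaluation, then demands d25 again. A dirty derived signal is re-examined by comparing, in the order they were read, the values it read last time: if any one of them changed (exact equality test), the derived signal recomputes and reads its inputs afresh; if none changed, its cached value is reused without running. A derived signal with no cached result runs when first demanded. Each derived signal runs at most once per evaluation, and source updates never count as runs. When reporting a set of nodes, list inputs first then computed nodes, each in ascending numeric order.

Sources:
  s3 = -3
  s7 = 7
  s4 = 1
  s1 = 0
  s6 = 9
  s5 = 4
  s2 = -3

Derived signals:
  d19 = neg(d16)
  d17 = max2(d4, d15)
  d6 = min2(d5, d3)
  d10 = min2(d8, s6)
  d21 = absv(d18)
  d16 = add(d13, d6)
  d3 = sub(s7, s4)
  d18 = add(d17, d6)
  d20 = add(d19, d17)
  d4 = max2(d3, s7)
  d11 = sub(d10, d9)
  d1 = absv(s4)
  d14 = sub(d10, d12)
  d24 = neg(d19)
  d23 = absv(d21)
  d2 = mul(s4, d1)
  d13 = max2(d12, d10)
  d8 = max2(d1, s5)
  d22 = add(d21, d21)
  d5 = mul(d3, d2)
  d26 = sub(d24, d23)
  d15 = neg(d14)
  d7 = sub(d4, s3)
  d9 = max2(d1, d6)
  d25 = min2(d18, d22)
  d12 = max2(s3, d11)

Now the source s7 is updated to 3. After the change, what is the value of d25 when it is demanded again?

Demanding d25 again yields 5.

First demand of the output computes:
  d1 = absv(1) = 1
  d2 = mul(1, 1) = 1
  d3 = sub(7, 1) = 6
  d4 = max2(6, 7) = 7
  d5 = mul(6, 1) = 6
  d6 = min2(6, 6) = 6
  d8 = max2(1, 4) = 4
  d9 = max2(1, 6) = 6
  d10 = min2(4, 9) = 4
  d11 = sub(4, 6) = -2
  d12 = max2(-3, -2) = -2
  d14 = sub(4, -2) = 6
  d15 = neg(6) = -6
  d17 = max2(7, -6) = 7
  d18 = add(7, 6) = 13
  d21 = absv(13) = 13
  d22 = add(13, 13) = 26
  d25 = min2(13, 26) = 13

After the edit, cleaning proceeds:
  d3: a read changed (s7 7->3) — executes, giving 2.
  d4: a read changed (d3 6->2; s7 7->3) — executes, giving 3.
  d5: a read changed (d3 6->2) — executes, giving 2.
  d6: a read changed (d5 6->2; d3 6->2) — executes, giving 2.
  d9: a read changed (d6 6->2) — executes, giving 2.
  d11: a read changed (d9 6->2) — executes, giving 2.
  d12: a read changed (d11 -2->2) — executes, giving 2.
  d14: a read changed (d12 -2->2) — executes, giving 2.
  d15: a read changed (d14 6->2) — executes, giving -2.
  d17: a read changed (d4 7->3; d15 -6->-2) — executes, giving 3.
  d18: a read changed (d17 7->3; d6 6->2) — executes, giving 5.
  d21: a read changed (d18 13->5) — executes, giving 5.
  d22: a read changed (d21 13->5; d21 13->5) — executes, giving 10.
  d25: a read changed (d18 13->5; d22 26->10) — executes, giving 5.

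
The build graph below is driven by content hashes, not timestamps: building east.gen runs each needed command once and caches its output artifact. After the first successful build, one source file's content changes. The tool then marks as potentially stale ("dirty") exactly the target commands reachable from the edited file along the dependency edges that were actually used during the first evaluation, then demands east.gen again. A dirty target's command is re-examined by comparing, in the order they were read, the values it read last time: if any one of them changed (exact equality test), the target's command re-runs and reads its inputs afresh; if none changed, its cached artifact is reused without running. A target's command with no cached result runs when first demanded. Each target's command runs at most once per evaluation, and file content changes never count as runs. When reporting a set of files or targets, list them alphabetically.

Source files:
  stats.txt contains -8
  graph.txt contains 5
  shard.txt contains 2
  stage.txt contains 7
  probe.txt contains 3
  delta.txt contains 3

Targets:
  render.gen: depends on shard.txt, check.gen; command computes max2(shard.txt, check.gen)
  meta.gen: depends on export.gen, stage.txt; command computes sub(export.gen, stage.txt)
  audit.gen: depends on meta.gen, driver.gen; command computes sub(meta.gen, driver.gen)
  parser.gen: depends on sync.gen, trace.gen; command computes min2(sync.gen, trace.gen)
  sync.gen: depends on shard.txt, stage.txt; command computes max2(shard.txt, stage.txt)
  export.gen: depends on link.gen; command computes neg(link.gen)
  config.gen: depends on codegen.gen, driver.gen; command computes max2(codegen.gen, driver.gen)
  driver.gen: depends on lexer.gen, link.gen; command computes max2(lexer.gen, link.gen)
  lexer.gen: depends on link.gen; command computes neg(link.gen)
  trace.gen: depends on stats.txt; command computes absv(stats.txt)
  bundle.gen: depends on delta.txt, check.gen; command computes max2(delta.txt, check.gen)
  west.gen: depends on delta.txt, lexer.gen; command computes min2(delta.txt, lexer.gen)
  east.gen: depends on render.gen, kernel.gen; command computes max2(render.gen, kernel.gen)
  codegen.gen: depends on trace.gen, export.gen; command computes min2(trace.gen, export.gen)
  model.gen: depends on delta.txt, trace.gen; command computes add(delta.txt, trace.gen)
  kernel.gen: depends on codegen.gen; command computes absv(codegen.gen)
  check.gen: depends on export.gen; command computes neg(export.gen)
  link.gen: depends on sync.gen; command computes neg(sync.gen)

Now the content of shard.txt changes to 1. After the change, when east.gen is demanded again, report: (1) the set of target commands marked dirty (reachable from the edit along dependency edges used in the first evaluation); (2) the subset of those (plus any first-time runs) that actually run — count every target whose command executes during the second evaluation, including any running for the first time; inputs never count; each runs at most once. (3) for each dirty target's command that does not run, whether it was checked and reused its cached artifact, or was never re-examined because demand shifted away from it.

Dirty set: check.gen, codegen.gen, east.gen, export.gen, kernel.gen, link.gen, render.gen, sync.gen.
Run set: east.gen, render.gen, sync.gen (3 run).
Re-examined without running (cache reused): check.gen, codegen.gen, export.gen, kernel.gen, link.gen.
The important point: at link.gen every value read last time is unchanged, so the dirty flag clears without a run.

Initial pass — values computed on the first demand:
  sync.gen = max2(2, 7) = 7
  link.gen = neg(7) = -7
  export.gen = neg(-7) = 7
  check.gen = neg(7) = -7
  render.gen = max2(2, -7) = 2
  trace.gen = absv(-8) = 8
  codegen.gen = min2(8, 7) = 7
  kernel.gen = absv(7) = 7
  east.gen = max2(2, 7) = 7

Second demand — change propagation:
  sync.gen: re-runs because shard.txt 2->1; new result 7 (unchanged).
  link.gen: re-examined; everything it read last time is the same (sync.gen unchanged) — cache -7 kept, no run.
  export.gen: re-examined; everything it read last time is the same (link.gen unchanged) — cache 7 kept, no run.
  check.gen: re-examined; everything it read last time is the same (export.gen unchanged) — cache -7 kept, no run.
  codegen.gen: re-examined; everything it read last time is the same (trace.gen unchanged, export.gen unchanged) — cache 7 kept, no run.
  kernel.gen: re-examined; everything it read last time is the same (codegen.gen unchanged) — cache 7 kept, no run.
  render.gen: re-runs because shard.txt 2->1; new result 1.
  east.gen: re-runs because render.gen 2->1; new result 7 (unchanged).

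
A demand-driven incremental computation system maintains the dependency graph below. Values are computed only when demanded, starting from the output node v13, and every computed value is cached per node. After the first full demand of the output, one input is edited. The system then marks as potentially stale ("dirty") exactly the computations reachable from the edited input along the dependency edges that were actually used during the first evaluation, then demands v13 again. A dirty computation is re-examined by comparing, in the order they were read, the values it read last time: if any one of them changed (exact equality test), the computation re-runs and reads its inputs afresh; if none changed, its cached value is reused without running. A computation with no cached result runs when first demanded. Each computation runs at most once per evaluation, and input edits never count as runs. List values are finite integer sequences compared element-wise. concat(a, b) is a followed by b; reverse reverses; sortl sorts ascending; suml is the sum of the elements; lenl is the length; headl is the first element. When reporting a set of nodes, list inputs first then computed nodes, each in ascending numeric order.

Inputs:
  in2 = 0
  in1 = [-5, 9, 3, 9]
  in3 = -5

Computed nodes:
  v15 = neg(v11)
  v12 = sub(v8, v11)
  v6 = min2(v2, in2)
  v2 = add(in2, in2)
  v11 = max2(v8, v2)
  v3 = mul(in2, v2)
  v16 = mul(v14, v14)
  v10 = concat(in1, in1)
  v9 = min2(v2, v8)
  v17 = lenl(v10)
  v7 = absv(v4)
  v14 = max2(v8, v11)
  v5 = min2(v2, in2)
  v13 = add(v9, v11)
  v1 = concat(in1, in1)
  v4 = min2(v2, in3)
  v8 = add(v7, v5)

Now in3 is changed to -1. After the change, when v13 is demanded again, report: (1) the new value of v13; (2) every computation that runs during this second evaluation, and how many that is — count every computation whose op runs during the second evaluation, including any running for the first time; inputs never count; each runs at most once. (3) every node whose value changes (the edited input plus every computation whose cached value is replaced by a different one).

New value of v13: 1.
Computations that run: v4, v7, v8, v9, v11, v13 — 6 in total.
Values that change: in3, v4, v7, v8, v11, v13.

First evaluation (everything demanded from the output):
  v2 = add(0, 0) = 0
  v4 = min2(0, -5) = -5
  v5 = min2(0, 0) = 0
  v7 = absv(-5) = 5
  v8 = add(5, 0) = 5
  v9 = min2(0, 5) = 0
  v11 = max2(5, 0) = 5
  v13 = add(0, 5) = 5

Propagation after the edit:
  v4: runs — in3 -5->-1; result -1.
  v7: runs — v4 -5->-1; result 1.
  v8: runs — v7 5->1; result 1.
  v9: runs — v8 5->1; result 0 (same value as before).
  v11: runs — v8 5->1; result 1.
  v13: runs — v11 5->1; result 1.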